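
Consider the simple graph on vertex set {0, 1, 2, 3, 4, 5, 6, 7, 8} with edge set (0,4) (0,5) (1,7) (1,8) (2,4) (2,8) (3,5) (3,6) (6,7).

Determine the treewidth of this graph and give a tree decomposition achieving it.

Treewidth 2.
One optimal decomposition is:
Bags: B1 = {0, 3, 5}  B2 = {0, 3, 6}  B3 = {0, 6, 7}  B4 = {0, 1, 7}  B5 = {0, 1, 8}  B6 = {0, 2, 8}  B7 = {0, 2, 4}
Tree: B1–B2, B2–B3, B3–B4, B4–B5, B5–B6, B6–B7

Every bag has size at most 3, so the width is 3 − 1 = 2 and tw(G) ≤ 2. For the lower bound, G contains the cycle 0–5–3–6–7–1–8–2–4–0, so G is not a forest; only forests have treewidth ≤ 1, hence tw(G) ≥ 2. The upper and lower bounds meet at 2, so that is the treewidth.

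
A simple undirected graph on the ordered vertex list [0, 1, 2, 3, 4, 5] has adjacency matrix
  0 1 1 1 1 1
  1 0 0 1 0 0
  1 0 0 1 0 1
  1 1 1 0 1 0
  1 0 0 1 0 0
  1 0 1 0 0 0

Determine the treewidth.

A width-2 tree decomposition is:
Bags: B1 = {0, 2, 5}  B2 = {0, 2, 3}  B3 = {0, 1, 3}  B4 = {0, 3, 4}
Tree: B1–B2, B2–B3, B2–B4
Each bag holds 3 vertices, so the decomposition has width 2, which upper-bounds the treewidth. For the lower bound, the 3 vertices {0, 1, 3} are pairwise adjacent, and any tree decomposition puts a clique entirely inside one bag — forcing width ≥ 2. Therefore the treewidth is 2.

2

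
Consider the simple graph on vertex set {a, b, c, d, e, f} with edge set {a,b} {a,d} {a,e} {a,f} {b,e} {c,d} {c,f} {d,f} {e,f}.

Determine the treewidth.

A width-2 tree decomposition is:
Bags: B1 = {a, e, f}  B2 = {a, b, e}  B3 = {a, d, f}  B4 = {c, d, f}
Tree: B1–B2, B1–B3, B3–B4
Each bag holds 3 vertices, so the decomposition has width 2, which upper-bounds the treewidth. On the other hand G contains the 3-clique {c, d, f}. A clique must lie in a single bag of any decomposition, so no decomposition can have width below 2. Combining the bounds, tw(G) = 2.

2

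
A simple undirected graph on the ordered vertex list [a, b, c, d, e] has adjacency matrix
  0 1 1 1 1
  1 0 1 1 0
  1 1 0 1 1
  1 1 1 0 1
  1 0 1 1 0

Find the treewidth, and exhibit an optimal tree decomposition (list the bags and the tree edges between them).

Treewidth 3.
Bags: B1 = {a, b, c, d}  B2 = {a, c, d, e}
Tree: B1–B2

Each bag holds 4 vertices, so the decomposition has width 3, which upper-bounds the treewidth. Conversely, {a, c, d, e} is a clique of size 4, and the vertices of any clique must share a bag in every tree decomposition; so some bag has ≥ 4 vertices and tw(G) ≥ 3. Therefore the treewidth is 3.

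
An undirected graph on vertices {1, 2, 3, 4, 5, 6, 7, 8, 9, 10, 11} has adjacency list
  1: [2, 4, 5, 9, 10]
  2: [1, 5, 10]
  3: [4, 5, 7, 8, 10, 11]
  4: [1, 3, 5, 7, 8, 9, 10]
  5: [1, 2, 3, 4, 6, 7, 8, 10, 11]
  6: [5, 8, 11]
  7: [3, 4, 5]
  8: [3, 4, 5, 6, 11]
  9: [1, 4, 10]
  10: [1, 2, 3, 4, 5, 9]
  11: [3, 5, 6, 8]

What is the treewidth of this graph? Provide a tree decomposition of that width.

Each bag holds 4 vertices, so the decomposition has width 3, which upper-bounds the treewidth. On the other hand G contains the 4-clique {1, 4, 9, 10}. A clique must lie in a single bag of any decomposition, so no decomposition can have width below 3. Therefore the treewidth is 3.

Treewidth 3.
One optimal decomposition is:
Bags: B1 = {3, 4, 5, 10}  B2 = {3, 4, 5, 8}  B3 = {3, 5, 8, 11}  B4 = {5, 6, 8, 11}  B5 = {3, 4, 5, 7}  B6 = {1, 4, 5, 10}  B7 = {1, 4, 9, 10}  B8 = {1, 2, 5, 10}
Tree: B1–B2, B2–B3, B3–B4, B2–B5, B1–B6, B6–B7, B6–B8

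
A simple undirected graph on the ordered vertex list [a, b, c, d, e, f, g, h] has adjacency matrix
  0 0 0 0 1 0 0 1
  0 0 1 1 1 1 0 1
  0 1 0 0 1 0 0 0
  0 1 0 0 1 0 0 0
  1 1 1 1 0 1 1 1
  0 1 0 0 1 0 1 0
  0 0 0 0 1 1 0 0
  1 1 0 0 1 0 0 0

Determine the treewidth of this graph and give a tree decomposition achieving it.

Treewidth 2.
One such decomposition:
Bags: B1 = {b, e, h}  B2 = {b, e, f}  B3 = {a, e, h}  B4 = {b, d, e}  B5 = {b, c, e}  B6 = {e, f, g}
Tree: B1–B2, B1–B3, B1–B4, B4–B5, B2–B6

The largest bag has 3 vertices, giving width 2; this decomposition certifies tw(G) ≤ 2. For the lower bound, the 3 vertices {e, f, g} are pairwise adjacent, and any tree decomposition puts a clique entirely inside one bag — forcing width ≥ 2. Combining the bounds, tw(G) = 2.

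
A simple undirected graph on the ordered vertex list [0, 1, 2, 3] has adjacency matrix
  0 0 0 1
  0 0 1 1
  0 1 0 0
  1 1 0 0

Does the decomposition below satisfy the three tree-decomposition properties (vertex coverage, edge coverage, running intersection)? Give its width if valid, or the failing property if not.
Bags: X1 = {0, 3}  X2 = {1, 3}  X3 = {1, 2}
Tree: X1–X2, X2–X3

Yes; width 1.

Every vertex of G appears in some bag (union = {0, 1, 2, 3}); every edge is covered by a bag; and for each vertex v the set of bags containing v is connected in the bag tree. The decomposition is therefore valid. The largest bag has 2 vertices, so the width is 1.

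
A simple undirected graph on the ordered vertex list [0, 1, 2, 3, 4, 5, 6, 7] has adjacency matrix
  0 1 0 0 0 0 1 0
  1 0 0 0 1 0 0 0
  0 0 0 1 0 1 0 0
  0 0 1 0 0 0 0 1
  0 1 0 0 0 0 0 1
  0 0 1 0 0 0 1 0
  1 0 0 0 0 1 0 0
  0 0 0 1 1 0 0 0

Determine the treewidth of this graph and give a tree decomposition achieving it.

The largest bag has 3 vertices, giving width 2; this decomposition certifies tw(G) ≤ 2. Since 3–7–4–1–0–6–5–2–3 is a cycle in G, G is not acyclic. Forests are exactly the graphs of treewidth ≤ 1, so tw(G) ≥ 2. Hence tw(G) = 2 exactly.

Treewidth 2.
One optimal decomposition is:
Bags: B1 = {3, 4, 7}  B2 = {1, 3, 4}  B3 = {0, 1, 3}  B4 = {0, 3, 6}  B5 = {3, 5, 6}  B6 = {2, 3, 5}
Tree: B1–B2, B2–B3, B3–B4, B4–B5, B5–B6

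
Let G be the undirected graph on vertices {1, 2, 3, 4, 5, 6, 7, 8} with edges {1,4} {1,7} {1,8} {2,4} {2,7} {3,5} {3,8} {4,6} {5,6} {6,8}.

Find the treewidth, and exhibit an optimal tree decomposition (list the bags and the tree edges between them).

Every bag has size at most 3, so the width is 3 − 1 = 2 and tw(G) ≤ 2. For the lower bound, G contains the cycle 2–7–1–4–2, so G is not a forest; only forests have treewidth ≤ 1, hence tw(G) ≥ 2. The upper and lower bounds meet at 2, so that is the treewidth.

Treewidth 2.
One such decomposition:
Bags: B1 = {2, 4, 7}  B2 = {1, 4, 7}  B3 = {1, 4, 6}  B4 = {1, 6, 8}  B5 = {5, 6, 8}  B6 = {3, 5, 8}
Tree: B1–B2, B2–B3, B3–B4, B4–B5, B5–B6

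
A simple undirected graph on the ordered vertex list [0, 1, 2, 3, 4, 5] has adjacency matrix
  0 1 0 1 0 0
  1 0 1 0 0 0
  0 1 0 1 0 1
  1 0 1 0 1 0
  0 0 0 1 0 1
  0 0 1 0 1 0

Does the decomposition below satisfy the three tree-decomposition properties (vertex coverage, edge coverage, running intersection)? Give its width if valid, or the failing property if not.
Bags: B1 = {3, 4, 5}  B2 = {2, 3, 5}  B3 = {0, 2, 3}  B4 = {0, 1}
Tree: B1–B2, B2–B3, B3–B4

A tree decomposition must satisfy three properties: every vertex lies in some bag; for every edge, both endpoints lie together in some bag; and for every vertex, the bags containing it form a connected subtree. Here edge (2,1) lies in no bag, so the decomposition is invalid.

No — edge (2,1) lies in no bag.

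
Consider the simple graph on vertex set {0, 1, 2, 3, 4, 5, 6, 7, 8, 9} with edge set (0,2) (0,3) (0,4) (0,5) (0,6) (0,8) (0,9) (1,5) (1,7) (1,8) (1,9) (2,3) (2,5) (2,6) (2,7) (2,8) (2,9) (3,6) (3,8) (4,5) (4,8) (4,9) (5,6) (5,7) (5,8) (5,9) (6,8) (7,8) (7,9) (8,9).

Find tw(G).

4

A width-4 tree decomposition is:
Bags: B1 = {0, 2, 5, 8, 9}  B2 = {0, 2, 5, 6, 8}  B3 = {2, 5, 7, 8, 9}  B4 = {0, 2, 3, 6, 8}  B5 = {1, 5, 7, 8, 9}  B6 = {0, 4, 5, 8, 9}
Tree: B1–B2, B1–B3, B2–B4, B3–B5, B1–B6
The largest bag has 5 vertices, giving width 4; this decomposition certifies tw(G) ≤ 4. Conversely, {0, 2, 3, 6, 8} is a clique of size 5, and the vertices of any clique must share a bag in every tree decomposition; so some bag has ≥ 5 vertices and tw(G) ≥ 4. Hence tw(G) = 4 exactly.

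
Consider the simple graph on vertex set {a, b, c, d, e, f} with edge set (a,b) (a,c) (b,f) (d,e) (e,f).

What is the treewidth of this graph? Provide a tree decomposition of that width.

Treewidth 1.
Bags: B1 = {a, c}  B2 = {a, b}  B3 = {b, f}  B4 = {e, f}  B5 = {d, e}
Tree: B1–B2, B2–B3, B3–B4, B4–B5

Each bag holds 2 vertices, so the decomposition has width 1, which upper-bounds the treewidth. Since G has at least one edge (e.g. c–a), it is not an edgeless graph, so tw(G) ≥ 1. Hence tw(G) = 1 exactly.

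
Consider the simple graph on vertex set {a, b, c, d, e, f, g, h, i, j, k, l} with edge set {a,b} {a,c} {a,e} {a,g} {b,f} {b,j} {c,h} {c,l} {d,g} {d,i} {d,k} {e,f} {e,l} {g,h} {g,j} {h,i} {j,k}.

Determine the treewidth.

3

A width-3 tree decomposition is:
Bags: B1 = {c, e, f, l}  B2 = {a, c, e, f}  B3 = {a, b, c, f}  B4 = {a, b, c, h}  B5 = {a, b, g, h}  B6 = {b, g, h, j}  B7 = {g, h, i, j}  B8 = {d, g, i, j}  B9 = {d, i, j, k}
Tree: B1–B2, B2–B3, B3–B4, B4–B5, B5–B6, B6–B7, B7–B8, B8–B9
Every bag has size at most 4, so the width is 4 − 1 = 3 and tw(G) ≤ 3. For the lower bound: the 4 vertex sets {e,f,l}, {c}, {a}, {b,g,h,j} are disjoint, each induces a connected subgraph, and every pair is joined by at least one edge of G. Contracting each set to a single vertex therefore yields K_{4} as a minor, and since treewidth is minor-monotone, tw(G) ≥ tw(K_{4}) = 3. Therefore the treewidth is 3.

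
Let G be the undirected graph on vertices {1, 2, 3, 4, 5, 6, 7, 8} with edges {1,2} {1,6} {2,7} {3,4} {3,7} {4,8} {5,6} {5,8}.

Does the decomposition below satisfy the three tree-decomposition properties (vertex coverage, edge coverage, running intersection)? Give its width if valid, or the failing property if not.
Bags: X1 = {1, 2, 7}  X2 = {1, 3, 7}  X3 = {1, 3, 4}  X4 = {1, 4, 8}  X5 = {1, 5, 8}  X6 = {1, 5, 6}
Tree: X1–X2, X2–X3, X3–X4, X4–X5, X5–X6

Yes; width 2.

Checking the three conditions: (i) the bags cover all of {1, 2, 3, 4, 5, 6, 7, 8}; (ii) for each edge, some bag contains both endpoints; (iii) the bags containing any fixed vertex form a subtree. All hold, so the decomposition is valid with width 3 − 1 = 2.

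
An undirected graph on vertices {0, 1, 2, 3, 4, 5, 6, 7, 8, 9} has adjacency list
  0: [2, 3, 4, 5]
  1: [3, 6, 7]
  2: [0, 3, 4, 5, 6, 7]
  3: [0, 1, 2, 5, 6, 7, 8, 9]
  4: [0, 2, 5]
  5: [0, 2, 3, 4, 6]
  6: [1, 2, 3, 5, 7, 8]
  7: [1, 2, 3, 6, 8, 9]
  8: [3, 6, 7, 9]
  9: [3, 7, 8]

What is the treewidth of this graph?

A width-3 tree decomposition is:
Bags: B1 = {2, 3, 6, 7}  B2 = {2, 3, 5, 6}  B3 = {3, 6, 7, 8}  B4 = {0, 2, 3, 5}  B5 = {3, 7, 8, 9}  B6 = {1, 3, 6, 7}  B7 = {0, 2, 4, 5}
Tree: B1–B2, B1–B3, B2–B4, B3–B5, B1–B6, B4–B7
The largest bag has 4 vertices, giving width 3; this decomposition certifies tw(G) ≤ 3. Conversely, {0, 2, 3, 5} is a clique of size 4, and the vertices of any clique must share a bag in every tree decomposition; so some bag has ≥ 4 vertices and tw(G) ≥ 3. Therefore the treewidth is 3.

3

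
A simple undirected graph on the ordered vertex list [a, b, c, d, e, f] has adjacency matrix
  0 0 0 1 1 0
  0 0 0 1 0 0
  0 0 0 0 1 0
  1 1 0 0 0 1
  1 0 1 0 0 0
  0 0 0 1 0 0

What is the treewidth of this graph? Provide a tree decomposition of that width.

Treewidth 1.
Bags: B1 = {a, e}  B2 = {c, e}  B3 = {a, d}  B4 = {d, f}  B5 = {b, d}
Tree: B1–B2, B1–B3, B3–B4, B3–B5

Each bag holds 2 vertices, so the decomposition has width 1, which upper-bounds the treewidth. Since G has at least one edge (e.g. a–e), it is not an edgeless graph, so tw(G) ≥ 1. Hence tw(G) = 1 exactly.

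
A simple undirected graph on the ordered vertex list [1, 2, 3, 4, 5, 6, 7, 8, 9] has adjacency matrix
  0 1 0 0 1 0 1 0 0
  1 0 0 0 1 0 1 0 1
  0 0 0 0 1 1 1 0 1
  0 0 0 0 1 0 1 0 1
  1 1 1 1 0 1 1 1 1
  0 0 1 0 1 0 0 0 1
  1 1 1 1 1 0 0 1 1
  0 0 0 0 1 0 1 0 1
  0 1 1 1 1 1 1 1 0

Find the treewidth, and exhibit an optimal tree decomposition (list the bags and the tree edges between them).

Treewidth 3.
Bags: B1 = {3, 5, 7, 9}  B2 = {2, 5, 7, 9}  B3 = {3, 5, 6, 9}  B4 = {5, 7, 8, 9}  B5 = {4, 5, 7, 9}  B6 = {1, 2, 5, 7}
Tree: B1–B2, B1–B3, B2–B4, B1–B5, B2–B6

The largest bag has 4 vertices, giving width 3; this decomposition certifies tw(G) ≤ 3. On the other hand G contains the 4-clique {3, 5, 6, 9}. A clique must lie in a single bag of any decomposition, so no decomposition can have width below 3. Hence tw(G) = 3 exactly.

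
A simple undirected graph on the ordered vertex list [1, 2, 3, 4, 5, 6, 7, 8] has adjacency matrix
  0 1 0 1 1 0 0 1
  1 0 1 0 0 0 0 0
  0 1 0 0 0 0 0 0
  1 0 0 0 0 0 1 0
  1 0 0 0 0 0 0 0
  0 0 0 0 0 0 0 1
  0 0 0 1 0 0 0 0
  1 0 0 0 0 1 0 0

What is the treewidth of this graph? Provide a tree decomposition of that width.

Treewidth 1.
One optimal decomposition is:
Bags: B1 = {1, 2}  B2 = {1, 5}  B3 = {1, 8}  B4 = {1, 4}  B5 = {4, 7}  B6 = {6, 8}  B7 = {2, 3}
Tree: B1–B2, B1–B3, B2–B4, B4–B5, B3–B6, B1–B7

The largest bag has 2 vertices, giving width 1; this decomposition certifies tw(G) ≤ 1. Since G has at least one edge (e.g. 2–1), it is not an edgeless graph, so tw(G) ≥ 1. Combining the bounds, tw(G) = 1.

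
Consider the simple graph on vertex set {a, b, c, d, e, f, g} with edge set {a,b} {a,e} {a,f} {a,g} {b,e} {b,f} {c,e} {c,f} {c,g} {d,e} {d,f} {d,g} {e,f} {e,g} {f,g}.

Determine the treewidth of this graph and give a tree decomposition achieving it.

Every bag has size at most 4, so the width is 4 − 1 = 3 and tw(G) ≤ 3. For the lower bound, the 4 vertices {d, e, f, g} are pairwise adjacent, and any tree decomposition puts a clique entirely inside one bag — forcing width ≥ 3. Combining the bounds, tw(G) = 3.

Treewidth 3.
Bags: B1 = {d, e, f, g}  B2 = {a, e, f, g}  B3 = {a, b, e, f}  B4 = {c, e, f, g}
Tree: B1–B2, B2–B3, B2–B4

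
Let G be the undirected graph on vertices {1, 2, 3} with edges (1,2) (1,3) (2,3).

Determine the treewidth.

2

A width-2 tree decomposition is:
Bags: B1 = {1, 2, 3}
Tree: (single bag)
With just one bag of size 3, the width is 3 − 1 = 2, so tw(G) ≤ 2. For the lower bound, the 3 vertices {1, 2, 3} are pairwise adjacent, and any tree decomposition puts a clique entirely inside one bag — forcing width ≥ 2. Therefore the treewidth is 2.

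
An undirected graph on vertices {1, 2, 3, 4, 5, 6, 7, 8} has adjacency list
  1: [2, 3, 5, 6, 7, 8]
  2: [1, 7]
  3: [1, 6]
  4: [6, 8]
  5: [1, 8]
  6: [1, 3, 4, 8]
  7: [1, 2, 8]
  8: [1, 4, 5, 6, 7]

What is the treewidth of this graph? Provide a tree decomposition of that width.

Each bag holds 3 vertices, so the decomposition has width 2, which upper-bounds the treewidth. On the other hand G contains the 3-clique {1, 5, 8}. A clique must lie in a single bag of any decomposition, so no decomposition can have width below 2. Hence tw(G) = 2 exactly.

Treewidth 2.
Bags: B1 = {1, 7, 8}  B2 = {1, 6, 8}  B3 = {1, 2, 7}  B4 = {1, 5, 8}  B5 = {4, 6, 8}  B6 = {1, 3, 6}
Tree: B1–B2, B1–B3, B1–B4, B2–B5, B2–B6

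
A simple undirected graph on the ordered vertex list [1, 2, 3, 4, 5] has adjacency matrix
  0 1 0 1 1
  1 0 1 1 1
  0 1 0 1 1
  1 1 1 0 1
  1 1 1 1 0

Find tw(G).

A width-3 tree decomposition is:
Bags: B1 = {1, 2, 4, 5}  B2 = {2, 3, 4, 5}
Tree: B1–B2
The largest bag has 4 vertices, giving width 3; this decomposition certifies tw(G) ≤ 3. Conversely, {1, 2, 4, 5} is a clique of size 4, and the vertices of any clique must share a bag in every tree decomposition; so some bag has ≥ 4 vertices and tw(G) ≥ 3. The upper and lower bounds meet at 3, so that is the treewidth.

3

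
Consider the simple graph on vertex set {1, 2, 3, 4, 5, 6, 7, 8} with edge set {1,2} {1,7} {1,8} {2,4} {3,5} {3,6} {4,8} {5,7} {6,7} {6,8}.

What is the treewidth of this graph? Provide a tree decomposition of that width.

Treewidth 2.
Bags: B1 = {1, 2, 4}  B2 = {1, 4, 8}  B3 = {1, 7, 8}  B4 = {6, 7, 8}  B5 = {5, 6, 7}  B6 = {3, 5, 6}
Tree: B1–B2, B2–B3, B3–B4, B4–B5, B5–B6

Each bag holds 3 vertices, so the decomposition has width 2, which upper-bounds the treewidth. Since 2–4–8–1–2 is a cycle in G, G is not acyclic. Forests are exactly the graphs of treewidth ≤ 1, so tw(G) ≥ 2. Therefore the treewidth is 2.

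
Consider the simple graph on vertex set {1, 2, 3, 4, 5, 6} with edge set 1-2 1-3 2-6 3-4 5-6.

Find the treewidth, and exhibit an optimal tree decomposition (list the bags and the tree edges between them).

Treewidth 1.
One such decomposition:
Bags: B1 = {2, 6}  B2 = {1, 2}  B3 = {1, 3}  B4 = {5, 6}  B5 = {3, 4}
Tree: B1–B2, B2–B3, B1–B4, B3–B5

Each bag holds 2 vertices, so the decomposition has width 1, which upper-bounds the treewidth. Since G has at least one edge (e.g. 2–6), it is not an edgeless graph, so tw(G) ≥ 1. Hence tw(G) = 1 exactly.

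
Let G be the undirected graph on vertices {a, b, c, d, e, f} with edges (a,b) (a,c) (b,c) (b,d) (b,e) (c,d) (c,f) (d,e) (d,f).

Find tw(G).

2

A width-2 tree decomposition is:
Bags: B1 = {c, d, f}  B2 = {b, c, d}  B3 = {b, d, e}  B4 = {a, b, c}
Tree: B1–B2, B2–B3, B2–B4
Each bag holds 3 vertices, so the decomposition has width 2, which upper-bounds the treewidth. Conversely, {b, d, e} is a clique of size 3, and the vertices of any clique must share a bag in every tree decomposition; so some bag has ≥ 3 vertices and tw(G) ≥ 2. Combining the bounds, tw(G) = 2.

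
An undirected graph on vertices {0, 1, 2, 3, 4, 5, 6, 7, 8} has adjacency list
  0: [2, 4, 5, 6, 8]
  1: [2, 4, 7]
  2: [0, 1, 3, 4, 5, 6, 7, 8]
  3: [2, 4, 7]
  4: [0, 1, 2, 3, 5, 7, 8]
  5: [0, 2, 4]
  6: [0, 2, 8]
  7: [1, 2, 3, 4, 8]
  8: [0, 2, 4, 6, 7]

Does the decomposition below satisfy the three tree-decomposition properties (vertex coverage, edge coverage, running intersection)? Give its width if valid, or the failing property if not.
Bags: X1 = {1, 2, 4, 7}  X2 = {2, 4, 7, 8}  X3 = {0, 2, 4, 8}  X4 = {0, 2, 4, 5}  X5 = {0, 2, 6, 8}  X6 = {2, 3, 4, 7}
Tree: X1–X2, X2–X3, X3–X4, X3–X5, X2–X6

Yes; width 3.

Checking the three conditions: (i) the bags cover all of {0, 1, 2, 3, 4, 5, 6, 7, 8}; (ii) for each edge, some bag contains both endpoints; (iii) the bags containing any fixed vertex form a subtree. All hold, so the decomposition is valid with width 4 − 1 = 3.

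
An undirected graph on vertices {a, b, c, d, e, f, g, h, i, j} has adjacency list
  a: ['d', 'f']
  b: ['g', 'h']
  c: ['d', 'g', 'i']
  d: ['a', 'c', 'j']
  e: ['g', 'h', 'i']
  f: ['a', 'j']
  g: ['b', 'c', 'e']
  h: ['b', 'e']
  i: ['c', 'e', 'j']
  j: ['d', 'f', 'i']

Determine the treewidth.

2

A width-2 tree decomposition is:
Bags: B1 = {b, e, h}  B2 = {b, e, g}  B3 = {e, g, i}  B4 = {c, g, i}  B5 = {c, i, j}  B6 = {c, d, j}  B7 = {d, f, j}  B8 = {a, d, f}
Tree: B1–B2, B2–B3, B3–B4, B4–B5, B5–B6, B6–B7, B7–B8
Every bag has size at most 3, so the width is 3 − 1 = 2 and tw(G) ≤ 2. Since h–b–g–e–h is a cycle in G, G is not acyclic. Forests are exactly the graphs of treewidth ≤ 1, so tw(G) ≥ 2. The upper and lower bounds meet at 2, so that is the treewidth.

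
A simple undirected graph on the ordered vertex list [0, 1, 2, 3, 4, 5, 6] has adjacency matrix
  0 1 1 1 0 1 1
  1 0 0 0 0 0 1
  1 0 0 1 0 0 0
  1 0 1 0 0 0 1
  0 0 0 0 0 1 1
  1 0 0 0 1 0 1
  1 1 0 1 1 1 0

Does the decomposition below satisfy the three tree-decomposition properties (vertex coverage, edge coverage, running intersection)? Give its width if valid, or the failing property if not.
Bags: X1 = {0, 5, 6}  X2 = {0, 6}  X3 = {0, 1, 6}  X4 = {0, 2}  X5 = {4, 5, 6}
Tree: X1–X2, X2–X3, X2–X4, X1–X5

A tree decomposition must satisfy three properties: every vertex lies in some bag; for every edge, both endpoints lie together in some bag; and for every vertex, the bags containing it form a connected subtree. Here vertex 3 appears in no bag, so the decomposition is invalid.

No — vertex 3 appears in no bag.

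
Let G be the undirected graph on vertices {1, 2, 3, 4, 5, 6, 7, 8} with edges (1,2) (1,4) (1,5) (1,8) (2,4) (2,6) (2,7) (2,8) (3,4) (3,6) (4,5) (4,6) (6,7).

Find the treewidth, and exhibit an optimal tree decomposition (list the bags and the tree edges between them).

Treewidth 2.
Bags: B1 = {1, 2, 4}  B2 = {1, 2, 8}  B3 = {2, 4, 6}  B4 = {3, 4, 6}  B5 = {2, 6, 7}  B6 = {1, 4, 5}
Tree: B1–B2, B1–B3, B3–B4, B3–B5, B1–B6

Each bag holds 3 vertices, so the decomposition has width 2, which upper-bounds the treewidth. Conversely, {1, 2, 8} is a clique of size 3, and the vertices of any clique must share a bag in every tree decomposition; so some bag has ≥ 3 vertices and tw(G) ≥ 2. The upper and lower bounds meet at 2, so that is the treewidth.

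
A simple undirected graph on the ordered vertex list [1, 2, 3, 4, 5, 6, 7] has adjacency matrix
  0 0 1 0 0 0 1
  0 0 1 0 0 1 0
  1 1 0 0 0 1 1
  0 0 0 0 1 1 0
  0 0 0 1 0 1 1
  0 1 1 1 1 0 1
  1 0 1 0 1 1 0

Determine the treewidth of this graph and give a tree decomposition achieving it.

Every bag has size at most 3, so the width is 3 − 1 = 2 and tw(G) ≤ 2. Conversely, {1, 3, 7} is a clique of size 3, and the vertices of any clique must share a bag in every tree decomposition; so some bag has ≥ 3 vertices and tw(G) ≥ 2. Combining the bounds, tw(G) = 2.

Treewidth 2.
Bags: B1 = {4, 5, 6}  B2 = {5, 6, 7}  B3 = {3, 6, 7}  B4 = {1, 3, 7}  B5 = {2, 3, 6}
Tree: B1–B2, B2–B3, B3–B4, B3–B5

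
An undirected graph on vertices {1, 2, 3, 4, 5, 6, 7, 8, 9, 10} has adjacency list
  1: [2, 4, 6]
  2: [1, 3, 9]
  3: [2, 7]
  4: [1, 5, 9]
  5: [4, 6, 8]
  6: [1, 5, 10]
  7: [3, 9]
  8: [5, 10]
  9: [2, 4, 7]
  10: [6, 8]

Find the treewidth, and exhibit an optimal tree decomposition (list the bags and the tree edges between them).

Treewidth 2.
One optimal decomposition is:
Bags: B1 = {3, 7, 9}  B2 = {2, 3, 9}  B3 = {2, 4, 9}  B4 = {1, 2, 4}  B5 = {1, 4, 5}  B6 = {1, 5, 6}  B7 = {5, 6, 8}  B8 = {6, 8, 10}
Tree: B1–B2, B2–B3, B3–B4, B4–B5, B5–B6, B6–B7, B7–B8

Each bag holds 3 vertices, so the decomposition has width 2, which upper-bounds the treewidth. The edges 7–3–2–9–7 form a cycle, so G is not a tree and its treewidth is at least 2. Combining the bounds, tw(G) = 2.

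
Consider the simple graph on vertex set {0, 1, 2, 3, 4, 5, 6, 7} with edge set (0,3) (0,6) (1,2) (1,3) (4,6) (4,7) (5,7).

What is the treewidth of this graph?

A width-1 tree decomposition is:
Bags: B1 = {1, 2}  B2 = {1, 3}  B3 = {0, 3}  B4 = {0, 6}  B5 = {4, 6}  B6 = {4, 7}  B7 = {5, 7}
Tree: B1–B2, B2–B3, B3–B4, B4–B5, B5–B6, B6–B7
The largest bag has 2 vertices, giving width 1; this decomposition certifies tw(G) ≤ 1. Since G has at least one edge (e.g. 2–1), it is not an edgeless graph, so tw(G) ≥ 1. Therefore the treewidth is 1.

1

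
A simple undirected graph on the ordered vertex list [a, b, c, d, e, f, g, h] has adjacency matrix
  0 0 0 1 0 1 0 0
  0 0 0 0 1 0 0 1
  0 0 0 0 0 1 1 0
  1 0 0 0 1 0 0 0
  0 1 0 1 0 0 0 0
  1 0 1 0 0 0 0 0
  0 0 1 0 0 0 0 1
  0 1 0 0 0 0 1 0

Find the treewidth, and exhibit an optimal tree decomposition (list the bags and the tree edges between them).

Treewidth 2.
One such decomposition:
Bags: B1 = {a, d, e}  B2 = {a, e, f}  B3 = {c, e, f}  B4 = {c, e, g}  B5 = {e, g, h}  B6 = {b, e, h}
Tree: B1–B2, B2–B3, B3–B4, B4–B5, B5–B6

Each bag holds 3 vertices, so the decomposition has width 2, which upper-bounds the treewidth. Since e–d–a–f–c–g–h–b–e is a cycle in G, G is not acyclic. Forests are exactly the graphs of treewidth ≤ 1, so tw(G) ≥ 2. The upper and lower bounds meet at 2, so that is the treewidth.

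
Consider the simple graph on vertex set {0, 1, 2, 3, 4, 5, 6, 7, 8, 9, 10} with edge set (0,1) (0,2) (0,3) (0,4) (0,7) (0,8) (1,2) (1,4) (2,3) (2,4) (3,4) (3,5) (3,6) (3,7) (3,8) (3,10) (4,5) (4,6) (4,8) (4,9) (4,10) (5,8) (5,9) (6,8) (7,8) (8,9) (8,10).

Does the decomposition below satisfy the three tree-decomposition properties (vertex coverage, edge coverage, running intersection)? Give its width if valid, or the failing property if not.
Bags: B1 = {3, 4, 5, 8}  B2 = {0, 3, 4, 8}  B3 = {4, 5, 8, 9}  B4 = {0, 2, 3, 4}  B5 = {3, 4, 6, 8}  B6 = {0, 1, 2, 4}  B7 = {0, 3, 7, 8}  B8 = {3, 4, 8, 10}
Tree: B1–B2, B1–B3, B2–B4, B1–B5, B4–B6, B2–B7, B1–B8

Yes; width 3.

Vertex coverage: the bags together contain {0, 1, 2, 3, 4, 5, 6, 7, 8, 9, 10}, the full vertex set. Edge coverage: each edge of G has both endpoints in at least one bag. Running intersection: for every vertex, the bags containing it form a connected subtree. All three properties hold, so this is a valid tree decomposition of width max|bag| − 1 = 3, and hence tw(G) ≤ 3.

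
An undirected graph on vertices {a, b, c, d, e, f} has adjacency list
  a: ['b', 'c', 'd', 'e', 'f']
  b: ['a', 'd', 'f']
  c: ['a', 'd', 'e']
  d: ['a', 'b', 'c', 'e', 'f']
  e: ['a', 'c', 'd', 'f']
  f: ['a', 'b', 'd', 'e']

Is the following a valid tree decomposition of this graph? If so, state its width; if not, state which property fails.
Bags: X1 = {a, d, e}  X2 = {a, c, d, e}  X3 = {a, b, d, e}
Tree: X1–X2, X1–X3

A tree decomposition must satisfy three properties: every vertex lies in some bag; for every edge, both endpoints lie together in some bag; and for every vertex, the bags containing it form a connected subtree. Here vertex f appears in no bag, so the decomposition is invalid.

No — vertex f appears in no bag.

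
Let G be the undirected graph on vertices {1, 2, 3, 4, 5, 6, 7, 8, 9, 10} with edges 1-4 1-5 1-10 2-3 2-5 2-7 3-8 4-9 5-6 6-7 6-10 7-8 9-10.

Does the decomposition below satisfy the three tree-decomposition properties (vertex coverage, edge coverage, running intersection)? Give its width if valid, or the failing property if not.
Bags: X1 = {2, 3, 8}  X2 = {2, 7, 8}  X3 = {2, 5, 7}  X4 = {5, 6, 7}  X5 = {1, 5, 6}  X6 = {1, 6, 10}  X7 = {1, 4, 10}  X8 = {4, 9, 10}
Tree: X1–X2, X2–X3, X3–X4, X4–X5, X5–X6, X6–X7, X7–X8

Every vertex of G appears in some bag (union = {1, 2, 3, 4, 5, 6, 7, 8, 9, 10}); every edge is covered by a bag; and for each vertex v the set of bags containing v is connected in the bag tree. The decomposition is therefore valid. The largest bag has 3 vertices, so the width is 2.

Yes; width 2.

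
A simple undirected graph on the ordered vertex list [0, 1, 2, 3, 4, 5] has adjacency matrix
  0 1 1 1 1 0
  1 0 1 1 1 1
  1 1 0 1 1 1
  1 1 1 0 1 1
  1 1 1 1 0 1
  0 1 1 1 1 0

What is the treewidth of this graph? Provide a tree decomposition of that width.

The largest bag has 5 vertices, giving width 4; this decomposition certifies tw(G) ≤ 4. On the other hand G contains the 5-clique {0, 1, 2, 3, 4}. A clique must lie in a single bag of any decomposition, so no decomposition can have width below 4. Combining the bounds, tw(G) = 4.

Treewidth 4.
One such decomposition:
Bags: B1 = {0, 1, 2, 3, 4}  B2 = {1, 2, 3, 4, 5}
Tree: B1–B2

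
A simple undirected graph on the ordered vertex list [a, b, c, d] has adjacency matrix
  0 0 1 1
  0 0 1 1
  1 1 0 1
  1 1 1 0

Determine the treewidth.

2

A width-2 tree decomposition is:
Bags: B1 = {a, c, d}  B2 = {b, c, d}
Tree: B1–B2
The largest bag has 3 vertices, giving width 2; this decomposition certifies tw(G) ≤ 2. Conversely, {a, c, d} is a clique of size 3, and the vertices of any clique must share a bag in every tree decomposition; so some bag has ≥ 3 vertices and tw(G) ≥ 2. Hence tw(G) = 2 exactly.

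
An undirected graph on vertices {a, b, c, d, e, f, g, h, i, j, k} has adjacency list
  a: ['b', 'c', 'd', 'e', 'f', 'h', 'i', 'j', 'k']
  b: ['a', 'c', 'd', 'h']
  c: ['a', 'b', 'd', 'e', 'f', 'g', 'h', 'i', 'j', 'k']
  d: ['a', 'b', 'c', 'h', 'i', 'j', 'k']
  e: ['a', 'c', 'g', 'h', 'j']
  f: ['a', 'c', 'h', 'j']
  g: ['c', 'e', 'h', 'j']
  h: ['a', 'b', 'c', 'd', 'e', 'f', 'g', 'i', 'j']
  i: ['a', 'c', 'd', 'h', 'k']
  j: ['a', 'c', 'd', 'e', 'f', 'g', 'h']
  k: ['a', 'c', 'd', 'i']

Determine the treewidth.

A width-4 tree decomposition is:
Bags: B1 = {a, c, d, h, i}  B2 = {a, c, d, h, j}  B3 = {a, b, c, d, h}  B4 = {a, c, d, i, k}  B5 = {a, c, e, h, j}  B6 = {a, c, f, h, j}  B7 = {c, e, g, h, j}
Tree: B1–B2, B2–B3, B1–B4, B2–B5, B2–B6, B5–B7
Each bag holds 5 vertices, so the decomposition has width 4, which upper-bounds the treewidth. Conversely, {c, e, g, h, j} is a clique of size 5, and the vertices of any clique must share a bag in every tree decomposition; so some bag has ≥ 5 vertices and tw(G) ≥ 4. Hence tw(G) = 4 exactly.

4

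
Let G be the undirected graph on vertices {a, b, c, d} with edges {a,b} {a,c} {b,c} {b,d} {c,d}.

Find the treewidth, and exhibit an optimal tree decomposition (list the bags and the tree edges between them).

Treewidth 2.
One optimal decomposition is:
Bags: B1 = {b, c, d}  B2 = {a, b, c}
Tree: B1–B2

Each bag holds 3 vertices, so the decomposition has width 2, which upper-bounds the treewidth. For the lower bound, the 3 vertices {b, c, d} are pairwise adjacent, and any tree decomposition puts a clique entirely inside one bag — forcing width ≥ 2. Therefore the treewidth is 2.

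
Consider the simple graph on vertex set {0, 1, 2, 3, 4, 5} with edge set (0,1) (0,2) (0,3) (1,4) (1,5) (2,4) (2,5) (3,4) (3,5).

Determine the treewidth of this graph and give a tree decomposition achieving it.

Treewidth 3.
One optimal decomposition is:
Bags: B1 = {1, 2, 3, 5}  B2 = {0, 1, 2, 3}  B3 = {1, 2, 3, 4}
Tree: B1–B2, B2–B3

Every bag has size at most 4, so the width is 4 − 1 = 3 and tw(G) ≤ 3. For the lower bound: the 4 vertex sets {1,5}, {0,2}, {3}, {4} are disjoint, each induces a connected subgraph, and every pair is joined by at least one edge of G. Contracting each set to a single vertex therefore yields K_{4} as a minor, and since treewidth is minor-monotone, tw(G) ≥ tw(K_{4}) = 3. Hence tw(G) = 3 exactly.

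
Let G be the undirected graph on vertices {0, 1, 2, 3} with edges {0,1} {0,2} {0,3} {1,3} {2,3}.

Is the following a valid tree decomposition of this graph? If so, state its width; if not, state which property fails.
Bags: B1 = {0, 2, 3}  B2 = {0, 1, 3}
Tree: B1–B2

Yes; width 2.

Every vertex of G appears in some bag (union = {0, 1, 2, 3}); every edge is covered by a bag; and for each vertex v the set of bags containing v is connected in the bag tree. The decomposition is therefore valid. The largest bag has 3 vertices, so the width is 2.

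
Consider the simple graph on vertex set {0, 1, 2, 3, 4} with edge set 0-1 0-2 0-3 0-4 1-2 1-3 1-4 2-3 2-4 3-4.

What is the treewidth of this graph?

4

A width-4 tree decomposition is:
Bags: B1 = {0, 1, 2, 3, 4}
Tree: (single bag)
With just one bag of size 5, the width is 5 − 1 = 4, so tw(G) ≤ 4. For the lower bound, the 5 vertices {0, 1, 2, 3, 4} are pairwise adjacent, and any tree decomposition puts a clique entirely inside one bag — forcing width ≥ 4. The upper and lower bounds meet at 4, so that is the treewidth.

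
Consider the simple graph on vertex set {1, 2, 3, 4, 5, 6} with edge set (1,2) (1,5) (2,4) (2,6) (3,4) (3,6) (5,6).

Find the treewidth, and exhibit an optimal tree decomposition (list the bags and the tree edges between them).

Treewidth 2.
One optimal decomposition is:
Bags: B1 = {2, 3, 4}  B2 = {2, 3, 6}  B3 = {1, 2, 6}  B4 = {1, 5, 6}
Tree: B1–B2, B2–B3, B3–B4

The largest bag has 3 vertices, giving width 2; this decomposition certifies tw(G) ≤ 2. For the lower bound, G contains the cycle 4–3–6–2–4, so G is not a forest; only forests have treewidth ≤ 1, hence tw(G) ≥ 2. Hence tw(G) = 2 exactly.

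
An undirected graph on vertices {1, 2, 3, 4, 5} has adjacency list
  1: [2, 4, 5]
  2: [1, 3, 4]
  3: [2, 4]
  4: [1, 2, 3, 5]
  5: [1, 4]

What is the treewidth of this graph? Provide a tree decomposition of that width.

The largest bag has 3 vertices, giving width 2; this decomposition certifies tw(G) ≤ 2. On the other hand G contains the 3-clique {1, 2, 4}. A clique must lie in a single bag of any decomposition, so no decomposition can have width below 2. Therefore the treewidth is 2.

Treewidth 2.
One such decomposition:
Bags: B1 = {1, 4, 5}  B2 = {1, 2, 4}  B3 = {2, 3, 4}
Tree: B1–B2, B2–B3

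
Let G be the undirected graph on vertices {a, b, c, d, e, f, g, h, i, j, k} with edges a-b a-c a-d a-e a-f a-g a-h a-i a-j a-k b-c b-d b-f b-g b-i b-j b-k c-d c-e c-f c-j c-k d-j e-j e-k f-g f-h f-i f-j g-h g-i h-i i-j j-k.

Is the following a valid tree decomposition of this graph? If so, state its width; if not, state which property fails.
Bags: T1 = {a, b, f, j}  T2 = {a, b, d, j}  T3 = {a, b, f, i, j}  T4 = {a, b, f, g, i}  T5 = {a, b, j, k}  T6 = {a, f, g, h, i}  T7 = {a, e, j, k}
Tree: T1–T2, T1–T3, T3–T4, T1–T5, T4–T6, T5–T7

A tree decomposition must satisfy three properties: every vertex lies in some bag; for every edge, both endpoints lie together in some bag; and for every vertex, the bags containing it form a connected subtree. Here vertex c appears in no bag, so the decomposition is invalid.

No — vertex c appears in no bag.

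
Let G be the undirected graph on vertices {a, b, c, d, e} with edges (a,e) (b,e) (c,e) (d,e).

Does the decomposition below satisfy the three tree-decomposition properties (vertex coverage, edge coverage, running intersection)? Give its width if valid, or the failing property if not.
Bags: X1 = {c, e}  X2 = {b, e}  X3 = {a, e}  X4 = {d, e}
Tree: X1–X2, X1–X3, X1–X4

Yes; width 1.

Checking the three conditions: (i) the bags cover all of {a, b, c, d, e}; (ii) for each edge, some bag contains both endpoints; (iii) the bags containing any fixed vertex form a subtree. All hold, so the decomposition is valid with width 2 − 1 = 1.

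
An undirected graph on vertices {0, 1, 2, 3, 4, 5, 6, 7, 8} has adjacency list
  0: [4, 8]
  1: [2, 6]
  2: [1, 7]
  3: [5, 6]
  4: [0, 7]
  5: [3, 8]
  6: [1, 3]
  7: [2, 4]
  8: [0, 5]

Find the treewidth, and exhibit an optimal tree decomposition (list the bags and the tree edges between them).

The largest bag has 3 vertices, giving width 2; this decomposition certifies tw(G) ≤ 2. The edges 7–4–0–8–5–3–6–1–2–7 form a cycle, so G is not a tree and its treewidth is at least 2. Combining the bounds, tw(G) = 2.

Treewidth 2.
One optimal decomposition is:
Bags: B1 = {0, 4, 7}  B2 = {0, 7, 8}  B3 = {5, 7, 8}  B4 = {3, 5, 7}  B5 = {3, 6, 7}  B6 = {1, 6, 7}  B7 = {1, 2, 7}
Tree: B1–B2, B2–B3, B3–B4, B4–B5, B5–B6, B6–B7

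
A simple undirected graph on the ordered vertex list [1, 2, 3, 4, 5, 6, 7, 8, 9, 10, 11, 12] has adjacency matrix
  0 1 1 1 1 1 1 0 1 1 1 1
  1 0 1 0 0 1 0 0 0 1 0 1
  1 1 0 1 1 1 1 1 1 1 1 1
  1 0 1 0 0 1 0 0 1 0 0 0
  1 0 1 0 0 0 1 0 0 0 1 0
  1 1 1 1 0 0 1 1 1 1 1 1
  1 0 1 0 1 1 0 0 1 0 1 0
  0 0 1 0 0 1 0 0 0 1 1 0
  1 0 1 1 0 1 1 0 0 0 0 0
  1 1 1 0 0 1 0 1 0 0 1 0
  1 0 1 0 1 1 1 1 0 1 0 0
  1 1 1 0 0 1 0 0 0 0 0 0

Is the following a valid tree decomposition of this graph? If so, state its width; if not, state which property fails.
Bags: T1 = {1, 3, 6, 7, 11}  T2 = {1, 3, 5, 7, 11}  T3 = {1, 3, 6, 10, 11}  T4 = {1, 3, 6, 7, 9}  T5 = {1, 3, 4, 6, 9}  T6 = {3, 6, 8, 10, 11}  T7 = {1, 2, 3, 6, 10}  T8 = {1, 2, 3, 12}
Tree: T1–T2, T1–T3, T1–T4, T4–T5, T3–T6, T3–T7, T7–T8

A tree decomposition must satisfy three properties: every vertex lies in some bag; for every edge, both endpoints lie together in some bag; and for every vertex, the bags containing it form a connected subtree. Here edge (6,12) lies in no bag, so the decomposition is invalid.

No — edge (6,12) lies in no bag.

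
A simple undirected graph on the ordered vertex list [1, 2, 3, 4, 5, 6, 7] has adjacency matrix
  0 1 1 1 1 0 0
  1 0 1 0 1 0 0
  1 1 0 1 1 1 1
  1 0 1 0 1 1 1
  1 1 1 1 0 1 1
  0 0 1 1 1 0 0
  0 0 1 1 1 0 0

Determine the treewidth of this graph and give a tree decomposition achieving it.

Treewidth 3.
One such decomposition:
Bags: B1 = {1, 2, 3, 5}  B2 = {1, 3, 4, 5}  B3 = {3, 4, 5, 6}  B4 = {3, 4, 5, 7}
Tree: B1–B2, B2–B3, B2–B4

Each bag holds 4 vertices, so the decomposition has width 3, which upper-bounds the treewidth. Conversely, {1, 2, 3, 5} is a clique of size 4, and the vertices of any clique must share a bag in every tree decomposition; so some bag has ≥ 4 vertices and tw(G) ≥ 3. Combining the bounds, tw(G) = 3.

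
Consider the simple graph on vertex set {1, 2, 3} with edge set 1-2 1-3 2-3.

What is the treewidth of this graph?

2

A width-2 tree decomposition is:
Bags: B1 = {1, 2, 3}
Tree: (single bag)
A single bag containing all 3 vertices is trivially a valid decomposition of width 2. For the lower bound, the 3 vertices {1, 2, 3} are pairwise adjacent, and any tree decomposition puts a clique entirely inside one bag — forcing width ≥ 2. Hence tw(G) = 2 exactly.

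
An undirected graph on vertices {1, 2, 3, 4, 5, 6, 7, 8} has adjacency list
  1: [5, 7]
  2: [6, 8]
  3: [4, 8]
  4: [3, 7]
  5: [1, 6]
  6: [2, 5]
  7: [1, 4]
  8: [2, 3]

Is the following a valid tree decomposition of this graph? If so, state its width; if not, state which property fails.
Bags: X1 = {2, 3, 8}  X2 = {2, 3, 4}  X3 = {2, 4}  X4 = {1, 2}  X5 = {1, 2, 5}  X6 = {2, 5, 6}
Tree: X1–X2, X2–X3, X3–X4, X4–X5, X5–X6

A tree decomposition must satisfy three properties: every vertex lies in some bag; for every edge, both endpoints lie together in some bag; and for every vertex, the bags containing it form a connected subtree. Here vertex 7 appears in no bag, so the decomposition is invalid.

No — vertex 7 appears in no bag.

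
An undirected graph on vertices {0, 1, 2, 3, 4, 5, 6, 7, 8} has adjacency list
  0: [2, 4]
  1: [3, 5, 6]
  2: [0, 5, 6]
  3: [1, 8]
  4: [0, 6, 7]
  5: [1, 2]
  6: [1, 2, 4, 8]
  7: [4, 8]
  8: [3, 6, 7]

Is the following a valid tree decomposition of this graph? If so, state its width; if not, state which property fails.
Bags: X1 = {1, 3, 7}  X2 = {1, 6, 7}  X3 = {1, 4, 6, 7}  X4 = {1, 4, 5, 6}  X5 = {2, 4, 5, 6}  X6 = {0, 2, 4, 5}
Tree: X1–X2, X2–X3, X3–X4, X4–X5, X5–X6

A tree decomposition must satisfy three properties: every vertex lies in some bag; for every edge, both endpoints lie together in some bag; and for every vertex, the bags containing it form a connected subtree. Here vertex 8 appears in no bag, so the decomposition is invalid.

No — vertex 8 appears in no bag.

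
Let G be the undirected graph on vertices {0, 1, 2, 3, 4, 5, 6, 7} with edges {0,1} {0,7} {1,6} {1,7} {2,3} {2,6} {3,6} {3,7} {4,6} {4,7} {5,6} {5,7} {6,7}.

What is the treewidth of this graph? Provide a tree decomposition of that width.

The largest bag has 3 vertices, giving width 2; this decomposition certifies tw(G) ≤ 2. On the other hand G contains the 3-clique {0, 1, 7}. A clique must lie in a single bag of any decomposition, so no decomposition can have width below 2. Combining the bounds, tw(G) = 2.

Treewidth 2.
One optimal decomposition is:
Bags: B1 = {1, 6, 7}  B2 = {5, 6, 7}  B3 = {3, 6, 7}  B4 = {0, 1, 7}  B5 = {4, 6, 7}  B6 = {2, 3, 6}
Tree: B1–B2, B2–B3, B1–B4, B3–B5, B3–B6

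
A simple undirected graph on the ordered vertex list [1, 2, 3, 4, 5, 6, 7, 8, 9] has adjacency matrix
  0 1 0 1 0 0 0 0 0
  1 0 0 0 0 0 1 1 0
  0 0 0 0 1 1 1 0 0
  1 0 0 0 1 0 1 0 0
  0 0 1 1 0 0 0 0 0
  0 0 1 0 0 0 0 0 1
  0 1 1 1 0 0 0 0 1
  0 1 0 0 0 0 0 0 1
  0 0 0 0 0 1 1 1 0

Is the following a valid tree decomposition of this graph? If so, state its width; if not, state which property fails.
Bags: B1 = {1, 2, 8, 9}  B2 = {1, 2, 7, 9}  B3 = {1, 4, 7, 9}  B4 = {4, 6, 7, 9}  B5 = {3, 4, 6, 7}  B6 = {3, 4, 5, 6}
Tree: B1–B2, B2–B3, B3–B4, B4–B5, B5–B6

Every vertex of G appears in some bag (union = {1, 2, 3, 4, 5, 6, 7, 8, 9}); every edge is covered by a bag; and for each vertex v the set of bags containing v is connected in the bag tree. The decomposition is therefore valid. The largest bag has 4 vertices, so the width is 3.

Yes; width 3.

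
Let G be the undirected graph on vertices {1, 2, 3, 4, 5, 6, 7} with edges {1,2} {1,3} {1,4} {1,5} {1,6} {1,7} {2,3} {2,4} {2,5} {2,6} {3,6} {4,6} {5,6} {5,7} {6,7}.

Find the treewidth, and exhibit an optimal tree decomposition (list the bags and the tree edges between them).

Each bag holds 4 vertices, so the decomposition has width 3, which upper-bounds the treewidth. For the lower bound, the 4 vertices {1, 2, 3, 6} are pairwise adjacent, and any tree decomposition puts a clique entirely inside one bag — forcing width ≥ 3. Combining the bounds, tw(G) = 3.

Treewidth 3.
One optimal decomposition is:
Bags: B1 = {1, 2, 5, 6}  B2 = {1, 5, 6, 7}  B3 = {1, 2, 4, 6}  B4 = {1, 2, 3, 6}
Tree: B1–B2, B1–B3, B1–B4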